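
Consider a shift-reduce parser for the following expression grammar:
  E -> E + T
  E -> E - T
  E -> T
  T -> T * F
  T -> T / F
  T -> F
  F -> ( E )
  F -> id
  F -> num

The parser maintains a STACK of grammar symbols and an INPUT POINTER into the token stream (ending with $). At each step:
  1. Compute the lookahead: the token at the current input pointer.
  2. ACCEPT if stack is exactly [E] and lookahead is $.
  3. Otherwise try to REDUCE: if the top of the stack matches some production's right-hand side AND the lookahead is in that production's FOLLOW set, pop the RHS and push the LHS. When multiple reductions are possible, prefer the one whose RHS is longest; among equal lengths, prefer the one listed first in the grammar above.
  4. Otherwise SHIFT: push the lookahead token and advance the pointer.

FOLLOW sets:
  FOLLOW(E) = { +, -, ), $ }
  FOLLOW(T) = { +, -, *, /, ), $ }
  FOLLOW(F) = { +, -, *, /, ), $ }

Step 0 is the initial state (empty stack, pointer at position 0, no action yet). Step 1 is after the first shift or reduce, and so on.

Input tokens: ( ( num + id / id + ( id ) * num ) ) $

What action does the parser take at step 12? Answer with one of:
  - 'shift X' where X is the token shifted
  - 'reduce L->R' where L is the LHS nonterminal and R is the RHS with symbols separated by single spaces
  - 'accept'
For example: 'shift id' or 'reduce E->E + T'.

Step 1: shift (. Stack=[(] ptr=1 lookahead=( remaining=[( num + id / id + ( id ) * num ) ) $]
Step 2: shift (. Stack=[( (] ptr=2 lookahead=num remaining=[num + id / id + ( id ) * num ) ) $]
Step 3: shift num. Stack=[( ( num] ptr=3 lookahead=+ remaining=[+ id / id + ( id ) * num ) ) $]
Step 4: reduce F->num. Stack=[( ( F] ptr=3 lookahead=+ remaining=[+ id / id + ( id ) * num ) ) $]
Step 5: reduce T->F. Stack=[( ( T] ptr=3 lookahead=+ remaining=[+ id / id + ( id ) * num ) ) $]
Step 6: reduce E->T. Stack=[( ( E] ptr=3 lookahead=+ remaining=[+ id / id + ( id ) * num ) ) $]
Step 7: shift +. Stack=[( ( E +] ptr=4 lookahead=id remaining=[id / id + ( id ) * num ) ) $]
Step 8: shift id. Stack=[( ( E + id] ptr=5 lookahead=/ remaining=[/ id + ( id ) * num ) ) $]
Step 9: reduce F->id. Stack=[( ( E + F] ptr=5 lookahead=/ remaining=[/ id + ( id ) * num ) ) $]
Step 10: reduce T->F. Stack=[( ( E + T] ptr=5 lookahead=/ remaining=[/ id + ( id ) * num ) ) $]
Step 11: shift /. Stack=[( ( E + T /] ptr=6 lookahead=id remaining=[id + ( id ) * num ) ) $]
Step 12: shift id. Stack=[( ( E + T / id] ptr=7 lookahead=+ remaining=[+ ( id ) * num ) ) $]

Answer: shift id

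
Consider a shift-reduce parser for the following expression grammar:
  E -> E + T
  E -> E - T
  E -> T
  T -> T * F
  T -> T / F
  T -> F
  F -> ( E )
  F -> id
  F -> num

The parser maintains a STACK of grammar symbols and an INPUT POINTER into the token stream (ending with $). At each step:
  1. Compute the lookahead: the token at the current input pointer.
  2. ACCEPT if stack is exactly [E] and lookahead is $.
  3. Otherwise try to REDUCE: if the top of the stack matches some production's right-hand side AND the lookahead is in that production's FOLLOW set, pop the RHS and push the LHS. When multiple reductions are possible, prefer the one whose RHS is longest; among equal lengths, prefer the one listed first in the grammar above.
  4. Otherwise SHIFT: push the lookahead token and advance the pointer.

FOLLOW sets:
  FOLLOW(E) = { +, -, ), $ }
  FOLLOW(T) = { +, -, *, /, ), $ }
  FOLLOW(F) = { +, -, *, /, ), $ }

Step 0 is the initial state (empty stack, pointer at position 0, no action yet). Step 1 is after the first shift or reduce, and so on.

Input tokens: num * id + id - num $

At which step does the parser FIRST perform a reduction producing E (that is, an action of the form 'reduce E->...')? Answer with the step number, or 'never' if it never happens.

Step 1: shift num. Stack=[num] ptr=1 lookahead=* remaining=[* id + id - num $]
Step 2: reduce F->num. Stack=[F] ptr=1 lookahead=* remaining=[* id + id - num $]
Step 3: reduce T->F. Stack=[T] ptr=1 lookahead=* remaining=[* id + id - num $]
Step 4: shift *. Stack=[T *] ptr=2 lookahead=id remaining=[id + id - num $]
Step 5: shift id. Stack=[T * id] ptr=3 lookahead=+ remaining=[+ id - num $]
Step 6: reduce F->id. Stack=[T * F] ptr=3 lookahead=+ remaining=[+ id - num $]
Step 7: reduce T->T * F. Stack=[T] ptr=3 lookahead=+ remaining=[+ id - num $]
Step 8: reduce E->T. Stack=[E] ptr=3 lookahead=+ remaining=[+ id - num $]

Answer: 8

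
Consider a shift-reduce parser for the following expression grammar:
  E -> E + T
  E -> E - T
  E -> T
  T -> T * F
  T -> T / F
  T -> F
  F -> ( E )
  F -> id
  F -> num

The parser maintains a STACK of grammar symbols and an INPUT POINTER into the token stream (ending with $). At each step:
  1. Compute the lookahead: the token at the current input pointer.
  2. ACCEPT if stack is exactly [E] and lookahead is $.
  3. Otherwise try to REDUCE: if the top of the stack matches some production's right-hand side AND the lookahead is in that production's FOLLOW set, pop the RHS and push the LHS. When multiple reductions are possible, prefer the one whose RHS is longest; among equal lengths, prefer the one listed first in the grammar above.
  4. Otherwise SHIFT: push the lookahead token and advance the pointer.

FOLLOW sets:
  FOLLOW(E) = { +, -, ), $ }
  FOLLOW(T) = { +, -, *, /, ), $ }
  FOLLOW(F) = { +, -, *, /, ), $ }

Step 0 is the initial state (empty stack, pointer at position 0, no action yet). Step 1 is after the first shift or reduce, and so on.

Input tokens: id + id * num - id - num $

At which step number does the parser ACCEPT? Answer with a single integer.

Answer: 24

Derivation:
Step 1: shift id. Stack=[id] ptr=1 lookahead=+ remaining=[+ id * num - id - num $]
Step 2: reduce F->id. Stack=[F] ptr=1 lookahead=+ remaining=[+ id * num - id - num $]
Step 3: reduce T->F. Stack=[T] ptr=1 lookahead=+ remaining=[+ id * num - id - num $]
Step 4: reduce E->T. Stack=[E] ptr=1 lookahead=+ remaining=[+ id * num - id - num $]
Step 5: shift +. Stack=[E +] ptr=2 lookahead=id remaining=[id * num - id - num $]
Step 6: shift id. Stack=[E + id] ptr=3 lookahead=* remaining=[* num - id - num $]
Step 7: reduce F->id. Stack=[E + F] ptr=3 lookahead=* remaining=[* num - id - num $]
Step 8: reduce T->F. Stack=[E + T] ptr=3 lookahead=* remaining=[* num - id - num $]
Step 9: shift *. Stack=[E + T *] ptr=4 lookahead=num remaining=[num - id - num $]
Step 10: shift num. Stack=[E + T * num] ptr=5 lookahead=- remaining=[- id - num $]
Step 11: reduce F->num. Stack=[E + T * F] ptr=5 lookahead=- remaining=[- id - num $]
Step 12: reduce T->T * F. Stack=[E + T] ptr=5 lookahead=- remaining=[- id - num $]
Step 13: reduce E->E + T. Stack=[E] ptr=5 lookahead=- remaining=[- id - num $]
Step 14: shift -. Stack=[E -] ptr=6 lookahead=id remaining=[id - num $]
Step 15: shift id. Stack=[E - id] ptr=7 lookahead=- remaining=[- num $]
Step 16: reduce F->id. Stack=[E - F] ptr=7 lookahead=- remaining=[- num $]
Step 17: reduce T->F. Stack=[E - T] ptr=7 lookahead=- remaining=[- num $]
Step 18: reduce E->E - T. Stack=[E] ptr=7 lookahead=- remaining=[- num $]
Step 19: shift -. Stack=[E -] ptr=8 lookahead=num remaining=[num $]
Step 20: shift num. Stack=[E - num] ptr=9 lookahead=$ remaining=[$]
Step 21: reduce F->num. Stack=[E - F] ptr=9 lookahead=$ remaining=[$]
Step 22: reduce T->F. Stack=[E - T] ptr=9 lookahead=$ remaining=[$]
Step 23: reduce E->E - T. Stack=[E] ptr=9 lookahead=$ remaining=[$]
Step 24: accept. Stack=[E] ptr=9 lookahead=$ remaining=[$]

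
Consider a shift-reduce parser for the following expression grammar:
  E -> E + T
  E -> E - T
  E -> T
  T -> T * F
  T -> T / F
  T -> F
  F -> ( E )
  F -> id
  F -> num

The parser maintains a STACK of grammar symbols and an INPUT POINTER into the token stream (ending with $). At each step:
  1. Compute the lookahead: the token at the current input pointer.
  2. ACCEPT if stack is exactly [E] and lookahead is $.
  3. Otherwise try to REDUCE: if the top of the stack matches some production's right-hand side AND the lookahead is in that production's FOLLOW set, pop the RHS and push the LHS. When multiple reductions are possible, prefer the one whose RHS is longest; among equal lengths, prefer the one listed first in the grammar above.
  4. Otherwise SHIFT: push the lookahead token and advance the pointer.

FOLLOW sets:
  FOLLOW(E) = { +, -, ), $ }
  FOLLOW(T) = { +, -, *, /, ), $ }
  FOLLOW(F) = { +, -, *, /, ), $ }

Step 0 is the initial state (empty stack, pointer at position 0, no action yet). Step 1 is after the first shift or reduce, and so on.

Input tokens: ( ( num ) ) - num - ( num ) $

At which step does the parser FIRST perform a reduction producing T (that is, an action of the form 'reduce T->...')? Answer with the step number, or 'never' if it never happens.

Step 1: shift (. Stack=[(] ptr=1 lookahead=( remaining=[( num ) ) - num - ( num ) $]
Step 2: shift (. Stack=[( (] ptr=2 lookahead=num remaining=[num ) ) - num - ( num ) $]
Step 3: shift num. Stack=[( ( num] ptr=3 lookahead=) remaining=[) ) - num - ( num ) $]
Step 4: reduce F->num. Stack=[( ( F] ptr=3 lookahead=) remaining=[) ) - num - ( num ) $]
Step 5: reduce T->F. Stack=[( ( T] ptr=3 lookahead=) remaining=[) ) - num - ( num ) $]

Answer: 5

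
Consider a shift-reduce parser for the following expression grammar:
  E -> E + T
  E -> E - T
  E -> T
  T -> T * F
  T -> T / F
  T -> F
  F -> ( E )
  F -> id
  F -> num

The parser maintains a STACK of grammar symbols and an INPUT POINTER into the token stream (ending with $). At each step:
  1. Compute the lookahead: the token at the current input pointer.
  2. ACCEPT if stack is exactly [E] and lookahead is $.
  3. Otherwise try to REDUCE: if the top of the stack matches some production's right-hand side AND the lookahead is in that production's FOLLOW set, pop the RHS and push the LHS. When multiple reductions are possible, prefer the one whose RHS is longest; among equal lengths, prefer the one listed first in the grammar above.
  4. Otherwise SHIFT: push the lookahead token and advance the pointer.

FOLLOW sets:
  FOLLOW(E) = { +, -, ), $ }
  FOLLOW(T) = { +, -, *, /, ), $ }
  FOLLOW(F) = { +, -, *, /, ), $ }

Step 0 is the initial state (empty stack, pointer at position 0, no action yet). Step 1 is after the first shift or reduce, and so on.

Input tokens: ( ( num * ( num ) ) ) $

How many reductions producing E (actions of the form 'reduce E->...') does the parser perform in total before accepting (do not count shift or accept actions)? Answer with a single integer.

Answer: 4

Derivation:
Step 1: shift (. Stack=[(] ptr=1 lookahead=( remaining=[( num * ( num ) ) ) $]
Step 2: shift (. Stack=[( (] ptr=2 lookahead=num remaining=[num * ( num ) ) ) $]
Step 3: shift num. Stack=[( ( num] ptr=3 lookahead=* remaining=[* ( num ) ) ) $]
Step 4: reduce F->num. Stack=[( ( F] ptr=3 lookahead=* remaining=[* ( num ) ) ) $]
Step 5: reduce T->F. Stack=[( ( T] ptr=3 lookahead=* remaining=[* ( num ) ) ) $]
Step 6: shift *. Stack=[( ( T *] ptr=4 lookahead=( remaining=[( num ) ) ) $]
Step 7: shift (. Stack=[( ( T * (] ptr=5 lookahead=num remaining=[num ) ) ) $]
Step 8: shift num. Stack=[( ( T * ( num] ptr=6 lookahead=) remaining=[) ) ) $]
Step 9: reduce F->num. Stack=[( ( T * ( F] ptr=6 lookahead=) remaining=[) ) ) $]
Step 10: reduce T->F. Stack=[( ( T * ( T] ptr=6 lookahead=) remaining=[) ) ) $]
Step 11: reduce E->T. Stack=[( ( T * ( E] ptr=6 lookahead=) remaining=[) ) ) $]
Step 12: shift ). Stack=[( ( T * ( E )] ptr=7 lookahead=) remaining=[) ) $]
Step 13: reduce F->( E ). Stack=[( ( T * F] ptr=7 lookahead=) remaining=[) ) $]
Step 14: reduce T->T * F. Stack=[( ( T] ptr=7 lookahead=) remaining=[) ) $]
Step 15: reduce E->T. Stack=[( ( E] ptr=7 lookahead=) remaining=[) ) $]
Step 16: shift ). Stack=[( ( E )] ptr=8 lookahead=) remaining=[) $]
Step 17: reduce F->( E ). Stack=[( F] ptr=8 lookahead=) remaining=[) $]
Step 18: reduce T->F. Stack=[( T] ptr=8 lookahead=) remaining=[) $]
Step 19: reduce E->T. Stack=[( E] ptr=8 lookahead=) remaining=[) $]
Step 20: shift ). Stack=[( E )] ptr=9 lookahead=$ remaining=[$]
Step 21: reduce F->( E ). Stack=[F] ptr=9 lookahead=$ remaining=[$]
Step 22: reduce T->F. Stack=[T] ptr=9 lookahead=$ remaining=[$]
Step 23: reduce E->T. Stack=[E] ptr=9 lookahead=$ remaining=[$]
Step 24: accept. Stack=[E] ptr=9 lookahead=$ remaining=[$]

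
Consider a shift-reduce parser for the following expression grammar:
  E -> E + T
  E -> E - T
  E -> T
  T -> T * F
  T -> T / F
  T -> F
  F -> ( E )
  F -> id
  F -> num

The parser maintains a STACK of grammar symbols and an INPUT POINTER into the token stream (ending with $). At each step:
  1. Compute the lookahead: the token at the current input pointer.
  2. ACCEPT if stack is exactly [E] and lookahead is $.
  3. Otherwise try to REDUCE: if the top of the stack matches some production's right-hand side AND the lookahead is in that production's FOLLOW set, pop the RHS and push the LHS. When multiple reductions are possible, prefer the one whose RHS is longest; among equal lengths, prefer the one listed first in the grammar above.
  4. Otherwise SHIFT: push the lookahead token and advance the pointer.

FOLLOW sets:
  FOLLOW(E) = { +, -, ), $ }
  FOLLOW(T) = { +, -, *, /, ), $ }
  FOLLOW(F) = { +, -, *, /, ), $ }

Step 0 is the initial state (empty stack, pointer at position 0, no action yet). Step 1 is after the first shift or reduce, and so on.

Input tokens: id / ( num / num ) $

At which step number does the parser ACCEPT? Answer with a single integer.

Step 1: shift id. Stack=[id] ptr=1 lookahead=/ remaining=[/ ( num / num ) $]
Step 2: reduce F->id. Stack=[F] ptr=1 lookahead=/ remaining=[/ ( num / num ) $]
Step 3: reduce T->F. Stack=[T] ptr=1 lookahead=/ remaining=[/ ( num / num ) $]
Step 4: shift /. Stack=[T /] ptr=2 lookahead=( remaining=[( num / num ) $]
Step 5: shift (. Stack=[T / (] ptr=3 lookahead=num remaining=[num / num ) $]
Step 6: shift num. Stack=[T / ( num] ptr=4 lookahead=/ remaining=[/ num ) $]
Step 7: reduce F->num. Stack=[T / ( F] ptr=4 lookahead=/ remaining=[/ num ) $]
Step 8: reduce T->F. Stack=[T / ( T] ptr=4 lookahead=/ remaining=[/ num ) $]
Step 9: shift /. Stack=[T / ( T /] ptr=5 lookahead=num remaining=[num ) $]
Step 10: shift num. Stack=[T / ( T / num] ptr=6 lookahead=) remaining=[) $]
Step 11: reduce F->num. Stack=[T / ( T / F] ptr=6 lookahead=) remaining=[) $]
Step 12: reduce T->T / F. Stack=[T / ( T] ptr=6 lookahead=) remaining=[) $]
Step 13: reduce E->T. Stack=[T / ( E] ptr=6 lookahead=) remaining=[) $]
Step 14: shift ). Stack=[T / ( E )] ptr=7 lookahead=$ remaining=[$]
Step 15: reduce F->( E ). Stack=[T / F] ptr=7 lookahead=$ remaining=[$]
Step 16: reduce T->T / F. Stack=[T] ptr=7 lookahead=$ remaining=[$]
Step 17: reduce E->T. Stack=[E] ptr=7 lookahead=$ remaining=[$]
Step 18: accept. Stack=[E] ptr=7 lookahead=$ remaining=[$]

Answer: 18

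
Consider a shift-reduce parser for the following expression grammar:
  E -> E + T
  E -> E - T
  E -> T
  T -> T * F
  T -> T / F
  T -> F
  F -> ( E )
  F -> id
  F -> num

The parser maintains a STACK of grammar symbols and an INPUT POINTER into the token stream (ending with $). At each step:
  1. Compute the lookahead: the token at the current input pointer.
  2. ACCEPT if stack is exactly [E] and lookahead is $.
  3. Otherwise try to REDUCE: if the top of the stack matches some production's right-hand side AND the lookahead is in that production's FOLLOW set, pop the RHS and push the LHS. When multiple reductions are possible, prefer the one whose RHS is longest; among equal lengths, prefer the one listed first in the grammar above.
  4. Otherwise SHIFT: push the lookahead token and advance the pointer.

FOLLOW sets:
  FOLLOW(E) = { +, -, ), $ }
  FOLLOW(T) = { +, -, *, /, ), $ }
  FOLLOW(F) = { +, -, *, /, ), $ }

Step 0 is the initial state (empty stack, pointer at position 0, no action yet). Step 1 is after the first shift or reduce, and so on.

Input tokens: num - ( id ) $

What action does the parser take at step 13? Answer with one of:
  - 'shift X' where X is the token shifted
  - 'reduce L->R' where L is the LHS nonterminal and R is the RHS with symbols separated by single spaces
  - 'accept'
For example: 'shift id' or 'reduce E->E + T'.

Step 1: shift num. Stack=[num] ptr=1 lookahead=- remaining=[- ( id ) $]
Step 2: reduce F->num. Stack=[F] ptr=1 lookahead=- remaining=[- ( id ) $]
Step 3: reduce T->F. Stack=[T] ptr=1 lookahead=- remaining=[- ( id ) $]
Step 4: reduce E->T. Stack=[E] ptr=1 lookahead=- remaining=[- ( id ) $]
Step 5: shift -. Stack=[E -] ptr=2 lookahead=( remaining=[( id ) $]
Step 6: shift (. Stack=[E - (] ptr=3 lookahead=id remaining=[id ) $]
Step 7: shift id. Stack=[E - ( id] ptr=4 lookahead=) remaining=[) $]
Step 8: reduce F->id. Stack=[E - ( F] ptr=4 lookahead=) remaining=[) $]
Step 9: reduce T->F. Stack=[E - ( T] ptr=4 lookahead=) remaining=[) $]
Step 10: reduce E->T. Stack=[E - ( E] ptr=4 lookahead=) remaining=[) $]
Step 11: shift ). Stack=[E - ( E )] ptr=5 lookahead=$ remaining=[$]
Step 12: reduce F->( E ). Stack=[E - F] ptr=5 lookahead=$ remaining=[$]
Step 13: reduce T->F. Stack=[E - T] ptr=5 lookahead=$ remaining=[$]

Answer: reduce T->F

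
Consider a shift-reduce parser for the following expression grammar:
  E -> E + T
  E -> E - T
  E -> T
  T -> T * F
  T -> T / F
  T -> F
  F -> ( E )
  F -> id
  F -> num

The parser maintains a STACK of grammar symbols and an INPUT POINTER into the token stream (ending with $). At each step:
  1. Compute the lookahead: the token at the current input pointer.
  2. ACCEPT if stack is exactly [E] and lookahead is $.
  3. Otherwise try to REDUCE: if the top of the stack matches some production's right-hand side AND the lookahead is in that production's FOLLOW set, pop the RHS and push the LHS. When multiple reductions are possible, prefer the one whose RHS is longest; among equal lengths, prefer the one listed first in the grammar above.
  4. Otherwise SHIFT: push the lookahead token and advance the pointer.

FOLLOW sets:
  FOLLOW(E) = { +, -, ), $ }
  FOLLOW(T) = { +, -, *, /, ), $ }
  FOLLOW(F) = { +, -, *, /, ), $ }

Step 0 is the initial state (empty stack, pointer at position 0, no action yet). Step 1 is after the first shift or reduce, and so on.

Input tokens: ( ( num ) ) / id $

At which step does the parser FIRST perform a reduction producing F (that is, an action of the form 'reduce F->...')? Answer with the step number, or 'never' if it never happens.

Step 1: shift (. Stack=[(] ptr=1 lookahead=( remaining=[( num ) ) / id $]
Step 2: shift (. Stack=[( (] ptr=2 lookahead=num remaining=[num ) ) / id $]
Step 3: shift num. Stack=[( ( num] ptr=3 lookahead=) remaining=[) ) / id $]
Step 4: reduce F->num. Stack=[( ( F] ptr=3 lookahead=) remaining=[) ) / id $]

Answer: 4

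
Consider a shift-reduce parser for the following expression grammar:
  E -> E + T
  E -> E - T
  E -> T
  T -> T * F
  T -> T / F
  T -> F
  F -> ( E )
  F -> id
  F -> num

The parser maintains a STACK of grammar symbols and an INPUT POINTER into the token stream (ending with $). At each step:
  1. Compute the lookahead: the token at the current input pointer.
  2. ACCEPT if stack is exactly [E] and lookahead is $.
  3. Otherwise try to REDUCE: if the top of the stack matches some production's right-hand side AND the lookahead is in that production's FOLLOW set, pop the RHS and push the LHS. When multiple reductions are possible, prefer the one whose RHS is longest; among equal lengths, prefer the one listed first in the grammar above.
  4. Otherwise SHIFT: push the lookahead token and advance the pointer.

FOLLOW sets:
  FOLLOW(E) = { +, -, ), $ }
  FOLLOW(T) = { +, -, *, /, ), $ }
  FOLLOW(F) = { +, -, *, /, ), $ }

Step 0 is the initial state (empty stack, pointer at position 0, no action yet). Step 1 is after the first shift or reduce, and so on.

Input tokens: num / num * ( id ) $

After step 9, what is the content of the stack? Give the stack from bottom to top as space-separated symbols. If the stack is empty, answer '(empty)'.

Step 1: shift num. Stack=[num] ptr=1 lookahead=/ remaining=[/ num * ( id ) $]
Step 2: reduce F->num. Stack=[F] ptr=1 lookahead=/ remaining=[/ num * ( id ) $]
Step 3: reduce T->F. Stack=[T] ptr=1 lookahead=/ remaining=[/ num * ( id ) $]
Step 4: shift /. Stack=[T /] ptr=2 lookahead=num remaining=[num * ( id ) $]
Step 5: shift num. Stack=[T / num] ptr=3 lookahead=* remaining=[* ( id ) $]
Step 6: reduce F->num. Stack=[T / F] ptr=3 lookahead=* remaining=[* ( id ) $]
Step 7: reduce T->T / F. Stack=[T] ptr=3 lookahead=* remaining=[* ( id ) $]
Step 8: shift *. Stack=[T *] ptr=4 lookahead=( remaining=[( id ) $]
Step 9: shift (. Stack=[T * (] ptr=5 lookahead=id remaining=[id ) $]

Answer: T * (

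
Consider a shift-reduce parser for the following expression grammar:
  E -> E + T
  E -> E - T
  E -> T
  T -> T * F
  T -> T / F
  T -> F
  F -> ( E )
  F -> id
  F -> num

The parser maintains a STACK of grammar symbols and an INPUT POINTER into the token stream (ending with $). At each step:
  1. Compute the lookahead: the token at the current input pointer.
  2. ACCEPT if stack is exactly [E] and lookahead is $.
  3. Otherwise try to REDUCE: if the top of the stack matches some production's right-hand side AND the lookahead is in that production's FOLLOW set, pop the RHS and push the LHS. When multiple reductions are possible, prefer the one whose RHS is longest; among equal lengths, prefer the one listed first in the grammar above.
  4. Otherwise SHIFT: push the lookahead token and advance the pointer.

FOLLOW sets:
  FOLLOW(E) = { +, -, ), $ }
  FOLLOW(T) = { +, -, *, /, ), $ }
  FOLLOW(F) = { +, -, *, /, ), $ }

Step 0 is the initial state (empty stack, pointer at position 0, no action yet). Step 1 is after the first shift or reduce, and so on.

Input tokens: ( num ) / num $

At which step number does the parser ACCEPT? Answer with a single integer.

Step 1: shift (. Stack=[(] ptr=1 lookahead=num remaining=[num ) / num $]
Step 2: shift num. Stack=[( num] ptr=2 lookahead=) remaining=[) / num $]
Step 3: reduce F->num. Stack=[( F] ptr=2 lookahead=) remaining=[) / num $]
Step 4: reduce T->F. Stack=[( T] ptr=2 lookahead=) remaining=[) / num $]
Step 5: reduce E->T. Stack=[( E] ptr=2 lookahead=) remaining=[) / num $]
Step 6: shift ). Stack=[( E )] ptr=3 lookahead=/ remaining=[/ num $]
Step 7: reduce F->( E ). Stack=[F] ptr=3 lookahead=/ remaining=[/ num $]
Step 8: reduce T->F. Stack=[T] ptr=3 lookahead=/ remaining=[/ num $]
Step 9: shift /. Stack=[T /] ptr=4 lookahead=num remaining=[num $]
Step 10: shift num. Stack=[T / num] ptr=5 lookahead=$ remaining=[$]
Step 11: reduce F->num. Stack=[T / F] ptr=5 lookahead=$ remaining=[$]
Step 12: reduce T->T / F. Stack=[T] ptr=5 lookahead=$ remaining=[$]
Step 13: reduce E->T. Stack=[E] ptr=5 lookahead=$ remaining=[$]
Step 14: accept. Stack=[E] ptr=5 lookahead=$ remaining=[$]

Answer: 14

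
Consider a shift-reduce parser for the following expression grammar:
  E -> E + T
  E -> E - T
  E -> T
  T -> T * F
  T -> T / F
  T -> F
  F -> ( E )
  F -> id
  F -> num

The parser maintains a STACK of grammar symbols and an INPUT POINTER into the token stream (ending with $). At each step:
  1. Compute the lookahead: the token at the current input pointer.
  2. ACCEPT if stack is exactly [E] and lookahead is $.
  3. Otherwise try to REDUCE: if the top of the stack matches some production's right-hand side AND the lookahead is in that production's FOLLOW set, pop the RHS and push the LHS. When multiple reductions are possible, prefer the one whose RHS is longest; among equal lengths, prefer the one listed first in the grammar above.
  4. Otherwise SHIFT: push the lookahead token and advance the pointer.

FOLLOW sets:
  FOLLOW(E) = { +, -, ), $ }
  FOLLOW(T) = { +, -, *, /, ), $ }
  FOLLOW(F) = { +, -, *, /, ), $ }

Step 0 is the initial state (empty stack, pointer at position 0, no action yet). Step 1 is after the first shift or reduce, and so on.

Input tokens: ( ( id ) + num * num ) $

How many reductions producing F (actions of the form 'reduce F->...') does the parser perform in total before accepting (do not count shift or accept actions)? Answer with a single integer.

Answer: 5

Derivation:
Step 1: shift (. Stack=[(] ptr=1 lookahead=( remaining=[( id ) + num * num ) $]
Step 2: shift (. Stack=[( (] ptr=2 lookahead=id remaining=[id ) + num * num ) $]
Step 3: shift id. Stack=[( ( id] ptr=3 lookahead=) remaining=[) + num * num ) $]
Step 4: reduce F->id. Stack=[( ( F] ptr=3 lookahead=) remaining=[) + num * num ) $]
Step 5: reduce T->F. Stack=[( ( T] ptr=3 lookahead=) remaining=[) + num * num ) $]
Step 6: reduce E->T. Stack=[( ( E] ptr=3 lookahead=) remaining=[) + num * num ) $]
Step 7: shift ). Stack=[( ( E )] ptr=4 lookahead=+ remaining=[+ num * num ) $]
Step 8: reduce F->( E ). Stack=[( F] ptr=4 lookahead=+ remaining=[+ num * num ) $]
Step 9: reduce T->F. Stack=[( T] ptr=4 lookahead=+ remaining=[+ num * num ) $]
Step 10: reduce E->T. Stack=[( E] ptr=4 lookahead=+ remaining=[+ num * num ) $]
Step 11: shift +. Stack=[( E +] ptr=5 lookahead=num remaining=[num * num ) $]
Step 12: shift num. Stack=[( E + num] ptr=6 lookahead=* remaining=[* num ) $]
Step 13: reduce F->num. Stack=[( E + F] ptr=6 lookahead=* remaining=[* num ) $]
Step 14: reduce T->F. Stack=[( E + T] ptr=6 lookahead=* remaining=[* num ) $]
Step 15: shift *. Stack=[( E + T *] ptr=7 lookahead=num remaining=[num ) $]
Step 16: shift num. Stack=[( E + T * num] ptr=8 lookahead=) remaining=[) $]
Step 17: reduce F->num. Stack=[( E + T * F] ptr=8 lookahead=) remaining=[) $]
Step 18: reduce T->T * F. Stack=[( E + T] ptr=8 lookahead=) remaining=[) $]
Step 19: reduce E->E + T. Stack=[( E] ptr=8 lookahead=) remaining=[) $]
Step 20: shift ). Stack=[( E )] ptr=9 lookahead=$ remaining=[$]
Step 21: reduce F->( E ). Stack=[F] ptr=9 lookahead=$ remaining=[$]
Step 22: reduce T->F. Stack=[T] ptr=9 lookahead=$ remaining=[$]
Step 23: reduce E->T. Stack=[E] ptr=9 lookahead=$ remaining=[$]
Step 24: accept. Stack=[E] ptr=9 lookahead=$ remaining=[$]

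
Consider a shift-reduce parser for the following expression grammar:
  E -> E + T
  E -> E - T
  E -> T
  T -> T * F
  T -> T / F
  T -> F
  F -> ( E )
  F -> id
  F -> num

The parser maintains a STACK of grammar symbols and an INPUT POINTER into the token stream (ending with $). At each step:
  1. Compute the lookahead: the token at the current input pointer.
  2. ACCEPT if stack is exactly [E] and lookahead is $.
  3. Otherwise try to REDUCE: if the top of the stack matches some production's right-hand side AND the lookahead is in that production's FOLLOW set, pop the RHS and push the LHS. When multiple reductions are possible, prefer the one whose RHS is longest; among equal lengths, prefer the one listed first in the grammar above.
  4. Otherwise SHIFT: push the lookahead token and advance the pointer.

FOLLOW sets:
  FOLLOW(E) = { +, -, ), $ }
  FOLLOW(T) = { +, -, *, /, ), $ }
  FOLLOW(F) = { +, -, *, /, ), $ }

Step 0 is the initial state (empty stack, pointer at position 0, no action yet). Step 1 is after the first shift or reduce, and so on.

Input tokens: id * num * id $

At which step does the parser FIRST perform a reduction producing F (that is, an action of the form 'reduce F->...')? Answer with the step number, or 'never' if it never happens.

Answer: 2

Derivation:
Step 1: shift id. Stack=[id] ptr=1 lookahead=* remaining=[* num * id $]
Step 2: reduce F->id. Stack=[F] ptr=1 lookahead=* remaining=[* num * id $]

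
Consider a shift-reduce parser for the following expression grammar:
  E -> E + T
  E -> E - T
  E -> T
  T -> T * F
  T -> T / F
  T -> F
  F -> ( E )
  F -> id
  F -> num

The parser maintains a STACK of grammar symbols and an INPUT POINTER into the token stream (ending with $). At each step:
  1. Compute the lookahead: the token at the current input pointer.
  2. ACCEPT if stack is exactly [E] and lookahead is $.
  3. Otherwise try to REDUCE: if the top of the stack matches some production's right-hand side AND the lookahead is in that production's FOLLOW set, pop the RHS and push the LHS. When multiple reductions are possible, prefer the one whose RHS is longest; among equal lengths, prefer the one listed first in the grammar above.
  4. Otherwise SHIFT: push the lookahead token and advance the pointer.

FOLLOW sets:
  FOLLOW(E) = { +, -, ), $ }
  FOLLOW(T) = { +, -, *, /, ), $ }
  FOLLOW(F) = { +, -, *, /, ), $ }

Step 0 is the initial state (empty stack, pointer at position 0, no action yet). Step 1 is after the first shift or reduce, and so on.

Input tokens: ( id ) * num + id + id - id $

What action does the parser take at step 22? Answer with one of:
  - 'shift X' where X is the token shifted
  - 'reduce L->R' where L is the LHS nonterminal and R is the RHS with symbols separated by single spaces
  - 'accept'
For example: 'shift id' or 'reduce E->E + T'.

Step 1: shift (. Stack=[(] ptr=1 lookahead=id remaining=[id ) * num + id + id - id $]
Step 2: shift id. Stack=[( id] ptr=2 lookahead=) remaining=[) * num + id + id - id $]
Step 3: reduce F->id. Stack=[( F] ptr=2 lookahead=) remaining=[) * num + id + id - id $]
Step 4: reduce T->F. Stack=[( T] ptr=2 lookahead=) remaining=[) * num + id + id - id $]
Step 5: reduce E->T. Stack=[( E] ptr=2 lookahead=) remaining=[) * num + id + id - id $]
Step 6: shift ). Stack=[( E )] ptr=3 lookahead=* remaining=[* num + id + id - id $]
Step 7: reduce F->( E ). Stack=[F] ptr=3 lookahead=* remaining=[* num + id + id - id $]
Step 8: reduce T->F. Stack=[T] ptr=3 lookahead=* remaining=[* num + id + id - id $]
Step 9: shift *. Stack=[T *] ptr=4 lookahead=num remaining=[num + id + id - id $]
Step 10: shift num. Stack=[T * num] ptr=5 lookahead=+ remaining=[+ id + id - id $]
Step 11: reduce F->num. Stack=[T * F] ptr=5 lookahead=+ remaining=[+ id + id - id $]
Step 12: reduce T->T * F. Stack=[T] ptr=5 lookahead=+ remaining=[+ id + id - id $]
Step 13: reduce E->T. Stack=[E] ptr=5 lookahead=+ remaining=[+ id + id - id $]
Step 14: shift +. Stack=[E +] ptr=6 lookahead=id remaining=[id + id - id $]
Step 15: shift id. Stack=[E + id] ptr=7 lookahead=+ remaining=[+ id - id $]
Step 16: reduce F->id. Stack=[E + F] ptr=7 lookahead=+ remaining=[+ id - id $]
Step 17: reduce T->F. Stack=[E + T] ptr=7 lookahead=+ remaining=[+ id - id $]
Step 18: reduce E->E + T. Stack=[E] ptr=7 lookahead=+ remaining=[+ id - id $]
Step 19: shift +. Stack=[E +] ptr=8 lookahead=id remaining=[id - id $]
Step 20: shift id. Stack=[E + id] ptr=9 lookahead=- remaining=[- id $]
Step 21: reduce F->id. Stack=[E + F] ptr=9 lookahead=- remaining=[- id $]
Step 22: reduce T->F. Stack=[E + T] ptr=9 lookahead=- remaining=[- id $]

Answer: reduce T->F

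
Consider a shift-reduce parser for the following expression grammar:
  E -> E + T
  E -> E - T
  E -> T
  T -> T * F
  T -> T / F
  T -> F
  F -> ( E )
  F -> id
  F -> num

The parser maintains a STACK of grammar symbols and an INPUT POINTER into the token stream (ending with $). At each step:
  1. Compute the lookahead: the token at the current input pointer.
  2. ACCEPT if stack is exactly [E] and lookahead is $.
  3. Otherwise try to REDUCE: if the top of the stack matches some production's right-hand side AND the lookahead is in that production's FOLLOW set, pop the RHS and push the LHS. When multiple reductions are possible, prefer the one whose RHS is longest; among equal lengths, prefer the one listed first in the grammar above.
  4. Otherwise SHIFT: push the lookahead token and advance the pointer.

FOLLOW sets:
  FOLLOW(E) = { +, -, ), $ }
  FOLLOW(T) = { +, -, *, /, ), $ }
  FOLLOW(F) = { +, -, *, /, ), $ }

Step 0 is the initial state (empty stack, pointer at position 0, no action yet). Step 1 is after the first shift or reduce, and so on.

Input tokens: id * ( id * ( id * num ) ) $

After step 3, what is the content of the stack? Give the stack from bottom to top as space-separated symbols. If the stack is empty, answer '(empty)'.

Step 1: shift id. Stack=[id] ptr=1 lookahead=* remaining=[* ( id * ( id * num ) ) $]
Step 2: reduce F->id. Stack=[F] ptr=1 lookahead=* remaining=[* ( id * ( id * num ) ) $]
Step 3: reduce T->F. Stack=[T] ptr=1 lookahead=* remaining=[* ( id * ( id * num ) ) $]

Answer: T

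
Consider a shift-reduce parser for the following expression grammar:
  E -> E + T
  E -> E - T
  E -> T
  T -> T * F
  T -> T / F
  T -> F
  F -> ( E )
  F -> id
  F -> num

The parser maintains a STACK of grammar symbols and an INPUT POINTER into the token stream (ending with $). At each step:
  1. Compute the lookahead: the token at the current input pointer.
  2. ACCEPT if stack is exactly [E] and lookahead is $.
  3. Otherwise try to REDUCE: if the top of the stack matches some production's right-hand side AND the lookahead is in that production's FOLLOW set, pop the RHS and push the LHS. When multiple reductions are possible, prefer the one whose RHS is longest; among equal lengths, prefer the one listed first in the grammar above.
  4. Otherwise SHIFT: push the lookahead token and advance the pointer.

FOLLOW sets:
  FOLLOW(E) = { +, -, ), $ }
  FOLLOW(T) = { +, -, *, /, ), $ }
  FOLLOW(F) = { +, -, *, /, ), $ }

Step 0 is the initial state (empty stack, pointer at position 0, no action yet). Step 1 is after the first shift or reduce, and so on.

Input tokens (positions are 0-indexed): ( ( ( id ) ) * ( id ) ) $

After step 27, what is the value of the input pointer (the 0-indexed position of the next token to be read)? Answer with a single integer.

Step 1: shift (. Stack=[(] ptr=1 lookahead=( remaining=[( ( id ) ) * ( id ) ) $]
Step 2: shift (. Stack=[( (] ptr=2 lookahead=( remaining=[( id ) ) * ( id ) ) $]
Step 3: shift (. Stack=[( ( (] ptr=3 lookahead=id remaining=[id ) ) * ( id ) ) $]
Step 4: shift id. Stack=[( ( ( id] ptr=4 lookahead=) remaining=[) ) * ( id ) ) $]
Step 5: reduce F->id. Stack=[( ( ( F] ptr=4 lookahead=) remaining=[) ) * ( id ) ) $]
Step 6: reduce T->F. Stack=[( ( ( T] ptr=4 lookahead=) remaining=[) ) * ( id ) ) $]
Step 7: reduce E->T. Stack=[( ( ( E] ptr=4 lookahead=) remaining=[) ) * ( id ) ) $]
Step 8: shift ). Stack=[( ( ( E )] ptr=5 lookahead=) remaining=[) * ( id ) ) $]
Step 9: reduce F->( E ). Stack=[( ( F] ptr=5 lookahead=) remaining=[) * ( id ) ) $]
Step 10: reduce T->F. Stack=[( ( T] ptr=5 lookahead=) remaining=[) * ( id ) ) $]
Step 11: reduce E->T. Stack=[( ( E] ptr=5 lookahead=) remaining=[) * ( id ) ) $]
Step 12: shift ). Stack=[( ( E )] ptr=6 lookahead=* remaining=[* ( id ) ) $]
Step 13: reduce F->( E ). Stack=[( F] ptr=6 lookahead=* remaining=[* ( id ) ) $]
Step 14: reduce T->F. Stack=[( T] ptr=6 lookahead=* remaining=[* ( id ) ) $]
Step 15: shift *. Stack=[( T *] ptr=7 lookahead=( remaining=[( id ) ) $]
Step 16: shift (. Stack=[( T * (] ptr=8 lookahead=id remaining=[id ) ) $]
Step 17: shift id. Stack=[( T * ( id] ptr=9 lookahead=) remaining=[) ) $]
Step 18: reduce F->id. Stack=[( T * ( F] ptr=9 lookahead=) remaining=[) ) $]
Step 19: reduce T->F. Stack=[( T * ( T] ptr=9 lookahead=) remaining=[) ) $]
Step 20: reduce E->T. Stack=[( T * ( E] ptr=9 lookahead=) remaining=[) ) $]
Step 21: shift ). Stack=[( T * ( E )] ptr=10 lookahead=) remaining=[) $]
Step 22: reduce F->( E ). Stack=[( T * F] ptr=10 lookahead=) remaining=[) $]
Step 23: reduce T->T * F. Stack=[( T] ptr=10 lookahead=) remaining=[) $]
Step 24: reduce E->T. Stack=[( E] ptr=10 lookahead=) remaining=[) $]
Step 25: shift ). Stack=[( E )] ptr=11 lookahead=$ remaining=[$]
Step 26: reduce F->( E ). Stack=[F] ptr=11 lookahead=$ remaining=[$]
Step 27: reduce T->F. Stack=[T] ptr=11 lookahead=$ remaining=[$]

Answer: 11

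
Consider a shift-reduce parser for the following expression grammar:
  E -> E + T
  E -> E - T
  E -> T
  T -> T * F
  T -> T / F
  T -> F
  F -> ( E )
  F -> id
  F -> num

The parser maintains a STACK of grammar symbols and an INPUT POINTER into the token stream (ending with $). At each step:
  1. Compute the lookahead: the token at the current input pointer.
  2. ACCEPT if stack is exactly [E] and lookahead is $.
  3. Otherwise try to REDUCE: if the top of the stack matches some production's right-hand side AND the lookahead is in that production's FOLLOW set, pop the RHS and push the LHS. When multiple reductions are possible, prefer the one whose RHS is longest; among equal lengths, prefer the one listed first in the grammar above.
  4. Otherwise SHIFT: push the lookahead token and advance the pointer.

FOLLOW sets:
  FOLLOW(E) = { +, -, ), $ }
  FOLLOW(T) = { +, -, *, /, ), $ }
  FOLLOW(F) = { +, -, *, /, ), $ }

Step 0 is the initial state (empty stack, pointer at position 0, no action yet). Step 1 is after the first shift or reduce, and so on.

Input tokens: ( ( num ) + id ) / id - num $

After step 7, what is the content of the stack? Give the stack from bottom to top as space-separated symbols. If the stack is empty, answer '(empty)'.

Step 1: shift (. Stack=[(] ptr=1 lookahead=( remaining=[( num ) + id ) / id - num $]
Step 2: shift (. Stack=[( (] ptr=2 lookahead=num remaining=[num ) + id ) / id - num $]
Step 3: shift num. Stack=[( ( num] ptr=3 lookahead=) remaining=[) + id ) / id - num $]
Step 4: reduce F->num. Stack=[( ( F] ptr=3 lookahead=) remaining=[) + id ) / id - num $]
Step 5: reduce T->F. Stack=[( ( T] ptr=3 lookahead=) remaining=[) + id ) / id - num $]
Step 6: reduce E->T. Stack=[( ( E] ptr=3 lookahead=) remaining=[) + id ) / id - num $]
Step 7: shift ). Stack=[( ( E )] ptr=4 lookahead=+ remaining=[+ id ) / id - num $]

Answer: ( ( E )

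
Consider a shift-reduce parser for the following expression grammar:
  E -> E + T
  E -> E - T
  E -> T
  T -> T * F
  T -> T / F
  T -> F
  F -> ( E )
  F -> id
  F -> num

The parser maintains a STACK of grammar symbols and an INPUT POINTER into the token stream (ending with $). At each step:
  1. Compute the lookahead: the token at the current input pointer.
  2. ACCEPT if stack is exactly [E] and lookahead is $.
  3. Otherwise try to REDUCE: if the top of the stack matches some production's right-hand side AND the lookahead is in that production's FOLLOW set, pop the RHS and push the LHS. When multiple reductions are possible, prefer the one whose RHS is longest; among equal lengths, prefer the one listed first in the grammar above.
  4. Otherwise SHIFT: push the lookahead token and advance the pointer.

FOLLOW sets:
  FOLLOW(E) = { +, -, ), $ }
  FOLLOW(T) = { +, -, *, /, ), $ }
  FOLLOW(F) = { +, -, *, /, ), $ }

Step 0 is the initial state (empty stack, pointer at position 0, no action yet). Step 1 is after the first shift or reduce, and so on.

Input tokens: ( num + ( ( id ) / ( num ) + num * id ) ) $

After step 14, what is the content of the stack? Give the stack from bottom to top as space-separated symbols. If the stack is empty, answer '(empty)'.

Answer: ( E + ( F

Derivation:
Step 1: shift (. Stack=[(] ptr=1 lookahead=num remaining=[num + ( ( id ) / ( num ) + num * id ) ) $]
Step 2: shift num. Stack=[( num] ptr=2 lookahead=+ remaining=[+ ( ( id ) / ( num ) + num * id ) ) $]
Step 3: reduce F->num. Stack=[( F] ptr=2 lookahead=+ remaining=[+ ( ( id ) / ( num ) + num * id ) ) $]
Step 4: reduce T->F. Stack=[( T] ptr=2 lookahead=+ remaining=[+ ( ( id ) / ( num ) + num * id ) ) $]
Step 5: reduce E->T. Stack=[( E] ptr=2 lookahead=+ remaining=[+ ( ( id ) / ( num ) + num * id ) ) $]
Step 6: shift +. Stack=[( E +] ptr=3 lookahead=( remaining=[( ( id ) / ( num ) + num * id ) ) $]
Step 7: shift (. Stack=[( E + (] ptr=4 lookahead=( remaining=[( id ) / ( num ) + num * id ) ) $]
Step 8: shift (. Stack=[( E + ( (] ptr=5 lookahead=id remaining=[id ) / ( num ) + num * id ) ) $]
Step 9: shift id. Stack=[( E + ( ( id] ptr=6 lookahead=) remaining=[) / ( num ) + num * id ) ) $]
Step 10: reduce F->id. Stack=[( E + ( ( F] ptr=6 lookahead=) remaining=[) / ( num ) + num * id ) ) $]
Step 11: reduce T->F. Stack=[( E + ( ( T] ptr=6 lookahead=) remaining=[) / ( num ) + num * id ) ) $]
Step 12: reduce E->T. Stack=[( E + ( ( E] ptr=6 lookahead=) remaining=[) / ( num ) + num * id ) ) $]
Step 13: shift ). Stack=[( E + ( ( E )] ptr=7 lookahead=/ remaining=[/ ( num ) + num * id ) ) $]
Step 14: reduce F->( E ). Stack=[( E + ( F] ptr=7 lookahead=/ remaining=[/ ( num ) + num * id ) ) $]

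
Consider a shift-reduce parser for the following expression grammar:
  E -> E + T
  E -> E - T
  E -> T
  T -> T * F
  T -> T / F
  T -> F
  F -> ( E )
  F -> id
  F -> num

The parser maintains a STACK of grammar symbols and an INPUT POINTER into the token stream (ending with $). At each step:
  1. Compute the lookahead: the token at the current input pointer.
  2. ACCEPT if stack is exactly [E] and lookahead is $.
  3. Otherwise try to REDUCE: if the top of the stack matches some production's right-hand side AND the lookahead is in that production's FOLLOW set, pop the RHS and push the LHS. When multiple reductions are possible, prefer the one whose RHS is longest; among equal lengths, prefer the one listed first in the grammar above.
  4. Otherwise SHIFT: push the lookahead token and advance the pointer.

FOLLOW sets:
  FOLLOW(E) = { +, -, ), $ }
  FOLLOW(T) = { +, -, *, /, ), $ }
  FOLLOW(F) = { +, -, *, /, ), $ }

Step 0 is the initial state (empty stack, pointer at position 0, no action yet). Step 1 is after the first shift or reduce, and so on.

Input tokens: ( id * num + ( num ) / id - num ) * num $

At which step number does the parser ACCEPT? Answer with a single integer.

Step 1: shift (. Stack=[(] ptr=1 lookahead=id remaining=[id * num + ( num ) / id - num ) * num $]
Step 2: shift id. Stack=[( id] ptr=2 lookahead=* remaining=[* num + ( num ) / id - num ) * num $]
Step 3: reduce F->id. Stack=[( F] ptr=2 lookahead=* remaining=[* num + ( num ) / id - num ) * num $]
Step 4: reduce T->F. Stack=[( T] ptr=2 lookahead=* remaining=[* num + ( num ) / id - num ) * num $]
Step 5: shift *. Stack=[( T *] ptr=3 lookahead=num remaining=[num + ( num ) / id - num ) * num $]
Step 6: shift num. Stack=[( T * num] ptr=4 lookahead=+ remaining=[+ ( num ) / id - num ) * num $]
Step 7: reduce F->num. Stack=[( T * F] ptr=4 lookahead=+ remaining=[+ ( num ) / id - num ) * num $]
Step 8: reduce T->T * F. Stack=[( T] ptr=4 lookahead=+ remaining=[+ ( num ) / id - num ) * num $]
Step 9: reduce E->T. Stack=[( E] ptr=4 lookahead=+ remaining=[+ ( num ) / id - num ) * num $]
Step 10: shift +. Stack=[( E +] ptr=5 lookahead=( remaining=[( num ) / id - num ) * num $]
Step 11: shift (. Stack=[( E + (] ptr=6 lookahead=num remaining=[num ) / id - num ) * num $]
Step 12: shift num. Stack=[( E + ( num] ptr=7 lookahead=) remaining=[) / id - num ) * num $]
Step 13: reduce F->num. Stack=[( E + ( F] ptr=7 lookahead=) remaining=[) / id - num ) * num $]
Step 14: reduce T->F. Stack=[( E + ( T] ptr=7 lookahead=) remaining=[) / id - num ) * num $]
Step 15: reduce E->T. Stack=[( E + ( E] ptr=7 lookahead=) remaining=[) / id - num ) * num $]
Step 16: shift ). Stack=[( E + ( E )] ptr=8 lookahead=/ remaining=[/ id - num ) * num $]
Step 17: reduce F->( E ). Stack=[( E + F] ptr=8 lookahead=/ remaining=[/ id - num ) * num $]
Step 18: reduce T->F. Stack=[( E + T] ptr=8 lookahead=/ remaining=[/ id - num ) * num $]
Step 19: shift /. Stack=[( E + T /] ptr=9 lookahead=id remaining=[id - num ) * num $]
Step 20: shift id. Stack=[( E + T / id] ptr=10 lookahead=- remaining=[- num ) * num $]
Step 21: reduce F->id. Stack=[( E + T / F] ptr=10 lookahead=- remaining=[- num ) * num $]
Step 22: reduce T->T / F. Stack=[( E + T] ptr=10 lookahead=- remaining=[- num ) * num $]
Step 23: reduce E->E + T. Stack=[( E] ptr=10 lookahead=- remaining=[- num ) * num $]
Step 24: shift -. Stack=[( E -] ptr=11 lookahead=num remaining=[num ) * num $]
Step 25: shift num. Stack=[( E - num] ptr=12 lookahead=) remaining=[) * num $]
Step 26: reduce F->num. Stack=[( E - F] ptr=12 lookahead=) remaining=[) * num $]
Step 27: reduce T->F. Stack=[( E - T] ptr=12 lookahead=) remaining=[) * num $]
Step 28: reduce E->E - T. Stack=[( E] ptr=12 lookahead=) remaining=[) * num $]
Step 29: shift ). Stack=[( E )] ptr=13 lookahead=* remaining=[* num $]
Step 30: reduce F->( E ). Stack=[F] ptr=13 lookahead=* remaining=[* num $]
Step 31: reduce T->F. Stack=[T] ptr=13 lookahead=* remaining=[* num $]
Step 32: shift *. Stack=[T *] ptr=14 lookahead=num remaining=[num $]
Step 33: shift num. Stack=[T * num] ptr=15 lookahead=$ remaining=[$]
Step 34: reduce F->num. Stack=[T * F] ptr=15 lookahead=$ remaining=[$]
Step 35: reduce T->T * F. Stack=[T] ptr=15 lookahead=$ remaining=[$]
Step 36: reduce E->T. Stack=[E] ptr=15 lookahead=$ remaining=[$]
Step 37: accept. Stack=[E] ptr=15 lookahead=$ remaining=[$]

Answer: 37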